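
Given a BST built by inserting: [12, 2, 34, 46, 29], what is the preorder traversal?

Tree insertion order: [12, 2, 34, 46, 29]
Tree (level-order array): [12, 2, 34, None, None, 29, 46]
Preorder traversal: [12, 2, 34, 29, 46]


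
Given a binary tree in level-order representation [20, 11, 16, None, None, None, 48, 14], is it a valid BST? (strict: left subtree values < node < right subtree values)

Level-order array: [20, 11, 16, None, None, None, 48, 14]
Validate using subtree bounds (lo, hi): at each node, require lo < value < hi,
then recurse left with hi=value and right with lo=value.
Preorder trace (stopping at first violation):
  at node 20 with bounds (-inf, +inf): OK
  at node 11 with bounds (-inf, 20): OK
  at node 16 with bounds (20, +inf): VIOLATION
Node 16 violates its bound: not (20 < 16 < +inf).
Result: Not a valid BST


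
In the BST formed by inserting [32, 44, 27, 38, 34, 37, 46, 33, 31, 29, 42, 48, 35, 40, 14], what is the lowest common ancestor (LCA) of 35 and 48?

Tree insertion order: [32, 44, 27, 38, 34, 37, 46, 33, 31, 29, 42, 48, 35, 40, 14]
Tree (level-order array): [32, 27, 44, 14, 31, 38, 46, None, None, 29, None, 34, 42, None, 48, None, None, 33, 37, 40, None, None, None, None, None, 35]
In a BST, the LCA of p=35, q=48 is the first node v on the
root-to-leaf path with p <= v <= q (go left if both < v, right if both > v).
Walk from root:
  at 32: both 35 and 48 > 32, go right
  at 44: 35 <= 44 <= 48, this is the LCA
LCA = 44


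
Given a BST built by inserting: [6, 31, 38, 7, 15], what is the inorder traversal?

Tree insertion order: [6, 31, 38, 7, 15]
Tree (level-order array): [6, None, 31, 7, 38, None, 15]
Inorder traversal: [6, 7, 15, 31, 38]


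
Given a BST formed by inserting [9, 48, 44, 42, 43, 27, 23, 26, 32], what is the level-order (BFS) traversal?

Tree insertion order: [9, 48, 44, 42, 43, 27, 23, 26, 32]
Tree (level-order array): [9, None, 48, 44, None, 42, None, 27, 43, 23, 32, None, None, None, 26]
BFS from the root, enqueuing left then right child of each popped node:
  queue [9] -> pop 9, enqueue [48], visited so far: [9]
  queue [48] -> pop 48, enqueue [44], visited so far: [9, 48]
  queue [44] -> pop 44, enqueue [42], visited so far: [9, 48, 44]
  queue [42] -> pop 42, enqueue [27, 43], visited so far: [9, 48, 44, 42]
  queue [27, 43] -> pop 27, enqueue [23, 32], visited so far: [9, 48, 44, 42, 27]
  queue [43, 23, 32] -> pop 43, enqueue [none], visited so far: [9, 48, 44, 42, 27, 43]
  queue [23, 32] -> pop 23, enqueue [26], visited so far: [9, 48, 44, 42, 27, 43, 23]
  queue [32, 26] -> pop 32, enqueue [none], visited so far: [9, 48, 44, 42, 27, 43, 23, 32]
  queue [26] -> pop 26, enqueue [none], visited so far: [9, 48, 44, 42, 27, 43, 23, 32, 26]
Result: [9, 48, 44, 42, 27, 43, 23, 32, 26]


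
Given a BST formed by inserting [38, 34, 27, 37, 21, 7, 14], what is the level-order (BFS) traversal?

Tree insertion order: [38, 34, 27, 37, 21, 7, 14]
Tree (level-order array): [38, 34, None, 27, 37, 21, None, None, None, 7, None, None, 14]
BFS from the root, enqueuing left then right child of each popped node:
  queue [38] -> pop 38, enqueue [34], visited so far: [38]
  queue [34] -> pop 34, enqueue [27, 37], visited so far: [38, 34]
  queue [27, 37] -> pop 27, enqueue [21], visited so far: [38, 34, 27]
  queue [37, 21] -> pop 37, enqueue [none], visited so far: [38, 34, 27, 37]
  queue [21] -> pop 21, enqueue [7], visited so far: [38, 34, 27, 37, 21]
  queue [7] -> pop 7, enqueue [14], visited so far: [38, 34, 27, 37, 21, 7]
  queue [14] -> pop 14, enqueue [none], visited so far: [38, 34, 27, 37, 21, 7, 14]
Result: [38, 34, 27, 37, 21, 7, 14]


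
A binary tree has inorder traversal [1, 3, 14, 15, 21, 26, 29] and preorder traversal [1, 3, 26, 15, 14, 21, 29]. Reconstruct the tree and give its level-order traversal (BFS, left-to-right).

Inorder:  [1, 3, 14, 15, 21, 26, 29]
Preorder: [1, 3, 26, 15, 14, 21, 29]
Algorithm: preorder visits root first, so consume preorder in order;
for each root, split the current inorder slice at that value into
left-subtree inorder and right-subtree inorder, then recurse.
Recursive splits:
  root=1; inorder splits into left=[], right=[3, 14, 15, 21, 26, 29]
  root=3; inorder splits into left=[], right=[14, 15, 21, 26, 29]
  root=26; inorder splits into left=[14, 15, 21], right=[29]
  root=15; inorder splits into left=[14], right=[21]
  root=14; inorder splits into left=[], right=[]
  root=21; inorder splits into left=[], right=[]
  root=29; inorder splits into left=[], right=[]
Reconstructed level-order: [1, 3, 26, 15, 29, 14, 21]


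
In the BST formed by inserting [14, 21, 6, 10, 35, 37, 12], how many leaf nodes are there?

Tree built from: [14, 21, 6, 10, 35, 37, 12]
Tree (level-order array): [14, 6, 21, None, 10, None, 35, None, 12, None, 37]
Rule: A leaf has 0 children.
Per-node child counts:
  node 14: 2 child(ren)
  node 6: 1 child(ren)
  node 10: 1 child(ren)
  node 12: 0 child(ren)
  node 21: 1 child(ren)
  node 35: 1 child(ren)
  node 37: 0 child(ren)
Matching nodes: [12, 37]
Count of leaf nodes: 2


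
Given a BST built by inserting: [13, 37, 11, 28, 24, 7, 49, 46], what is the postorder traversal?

Tree insertion order: [13, 37, 11, 28, 24, 7, 49, 46]
Tree (level-order array): [13, 11, 37, 7, None, 28, 49, None, None, 24, None, 46]
Postorder traversal: [7, 11, 24, 28, 46, 49, 37, 13]


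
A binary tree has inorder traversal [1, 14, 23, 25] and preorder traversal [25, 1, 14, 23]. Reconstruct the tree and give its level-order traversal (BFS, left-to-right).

Inorder:  [1, 14, 23, 25]
Preorder: [25, 1, 14, 23]
Algorithm: preorder visits root first, so consume preorder in order;
for each root, split the current inorder slice at that value into
left-subtree inorder and right-subtree inorder, then recurse.
Recursive splits:
  root=25; inorder splits into left=[1, 14, 23], right=[]
  root=1; inorder splits into left=[], right=[14, 23]
  root=14; inorder splits into left=[], right=[23]
  root=23; inorder splits into left=[], right=[]
Reconstructed level-order: [25, 1, 14, 23]


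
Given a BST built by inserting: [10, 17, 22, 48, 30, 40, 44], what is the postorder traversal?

Tree insertion order: [10, 17, 22, 48, 30, 40, 44]
Tree (level-order array): [10, None, 17, None, 22, None, 48, 30, None, None, 40, None, 44]
Postorder traversal: [44, 40, 30, 48, 22, 17, 10]


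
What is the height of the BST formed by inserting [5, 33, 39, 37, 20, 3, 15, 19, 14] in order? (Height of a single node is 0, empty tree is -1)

Insertion order: [5, 33, 39, 37, 20, 3, 15, 19, 14]
Tree (level-order array): [5, 3, 33, None, None, 20, 39, 15, None, 37, None, 14, 19]
Compute height bottom-up (empty subtree = -1):
  height(3) = 1 + max(-1, -1) = 0
  height(14) = 1 + max(-1, -1) = 0
  height(19) = 1 + max(-1, -1) = 0
  height(15) = 1 + max(0, 0) = 1
  height(20) = 1 + max(1, -1) = 2
  height(37) = 1 + max(-1, -1) = 0
  height(39) = 1 + max(0, -1) = 1
  height(33) = 1 + max(2, 1) = 3
  height(5) = 1 + max(0, 3) = 4
Height = 4


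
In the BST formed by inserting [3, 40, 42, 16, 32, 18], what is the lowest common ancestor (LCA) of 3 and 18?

Tree insertion order: [3, 40, 42, 16, 32, 18]
Tree (level-order array): [3, None, 40, 16, 42, None, 32, None, None, 18]
In a BST, the LCA of p=3, q=18 is the first node v on the
root-to-leaf path with p <= v <= q (go left if both < v, right if both > v).
Walk from root:
  at 3: 3 <= 3 <= 18, this is the LCA
LCA = 3


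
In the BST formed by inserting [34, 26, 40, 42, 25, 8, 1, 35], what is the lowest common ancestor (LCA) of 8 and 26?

Tree insertion order: [34, 26, 40, 42, 25, 8, 1, 35]
Tree (level-order array): [34, 26, 40, 25, None, 35, 42, 8, None, None, None, None, None, 1]
In a BST, the LCA of p=8, q=26 is the first node v on the
root-to-leaf path with p <= v <= q (go left if both < v, right if both > v).
Walk from root:
  at 34: both 8 and 26 < 34, go left
  at 26: 8 <= 26 <= 26, this is the LCA
LCA = 26


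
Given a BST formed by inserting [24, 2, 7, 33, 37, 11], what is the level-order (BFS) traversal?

Tree insertion order: [24, 2, 7, 33, 37, 11]
Tree (level-order array): [24, 2, 33, None, 7, None, 37, None, 11]
BFS from the root, enqueuing left then right child of each popped node:
  queue [24] -> pop 24, enqueue [2, 33], visited so far: [24]
  queue [2, 33] -> pop 2, enqueue [7], visited so far: [24, 2]
  queue [33, 7] -> pop 33, enqueue [37], visited so far: [24, 2, 33]
  queue [7, 37] -> pop 7, enqueue [11], visited so far: [24, 2, 33, 7]
  queue [37, 11] -> pop 37, enqueue [none], visited so far: [24, 2, 33, 7, 37]
  queue [11] -> pop 11, enqueue [none], visited so far: [24, 2, 33, 7, 37, 11]
Result: [24, 2, 33, 7, 37, 11]


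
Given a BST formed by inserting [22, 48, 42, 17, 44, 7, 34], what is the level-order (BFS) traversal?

Tree insertion order: [22, 48, 42, 17, 44, 7, 34]
Tree (level-order array): [22, 17, 48, 7, None, 42, None, None, None, 34, 44]
BFS from the root, enqueuing left then right child of each popped node:
  queue [22] -> pop 22, enqueue [17, 48], visited so far: [22]
  queue [17, 48] -> pop 17, enqueue [7], visited so far: [22, 17]
  queue [48, 7] -> pop 48, enqueue [42], visited so far: [22, 17, 48]
  queue [7, 42] -> pop 7, enqueue [none], visited so far: [22, 17, 48, 7]
  queue [42] -> pop 42, enqueue [34, 44], visited so far: [22, 17, 48, 7, 42]
  queue [34, 44] -> pop 34, enqueue [none], visited so far: [22, 17, 48, 7, 42, 34]
  queue [44] -> pop 44, enqueue [none], visited so far: [22, 17, 48, 7, 42, 34, 44]
Result: [22, 17, 48, 7, 42, 34, 44]


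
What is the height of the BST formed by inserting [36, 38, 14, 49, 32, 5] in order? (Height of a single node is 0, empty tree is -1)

Insertion order: [36, 38, 14, 49, 32, 5]
Tree (level-order array): [36, 14, 38, 5, 32, None, 49]
Compute height bottom-up (empty subtree = -1):
  height(5) = 1 + max(-1, -1) = 0
  height(32) = 1 + max(-1, -1) = 0
  height(14) = 1 + max(0, 0) = 1
  height(49) = 1 + max(-1, -1) = 0
  height(38) = 1 + max(-1, 0) = 1
  height(36) = 1 + max(1, 1) = 2
Height = 2


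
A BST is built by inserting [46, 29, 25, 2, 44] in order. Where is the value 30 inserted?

Starting tree (level order): [46, 29, None, 25, 44, 2]
Insertion path: 46 -> 29 -> 44
Result: insert 30 as left child of 44
Final tree (level order): [46, 29, None, 25, 44, 2, None, 30]


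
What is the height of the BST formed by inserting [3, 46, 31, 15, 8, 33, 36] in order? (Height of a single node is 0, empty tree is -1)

Insertion order: [3, 46, 31, 15, 8, 33, 36]
Tree (level-order array): [3, None, 46, 31, None, 15, 33, 8, None, None, 36]
Compute height bottom-up (empty subtree = -1):
  height(8) = 1 + max(-1, -1) = 0
  height(15) = 1 + max(0, -1) = 1
  height(36) = 1 + max(-1, -1) = 0
  height(33) = 1 + max(-1, 0) = 1
  height(31) = 1 + max(1, 1) = 2
  height(46) = 1 + max(2, -1) = 3
  height(3) = 1 + max(-1, 3) = 4
Height = 4


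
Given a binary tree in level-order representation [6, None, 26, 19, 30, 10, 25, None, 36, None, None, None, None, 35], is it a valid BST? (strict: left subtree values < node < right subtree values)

Level-order array: [6, None, 26, 19, 30, 10, 25, None, 36, None, None, None, None, 35]
Validate using subtree bounds (lo, hi): at each node, require lo < value < hi,
then recurse left with hi=value and right with lo=value.
Preorder trace (stopping at first violation):
  at node 6 with bounds (-inf, +inf): OK
  at node 26 with bounds (6, +inf): OK
  at node 19 with bounds (6, 26): OK
  at node 10 with bounds (6, 19): OK
  at node 25 with bounds (19, 26): OK
  at node 30 with bounds (26, +inf): OK
  at node 36 with bounds (30, +inf): OK
  at node 35 with bounds (30, 36): OK
No violation found at any node.
Result: Valid BST


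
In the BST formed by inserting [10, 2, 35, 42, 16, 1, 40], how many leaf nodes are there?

Tree built from: [10, 2, 35, 42, 16, 1, 40]
Tree (level-order array): [10, 2, 35, 1, None, 16, 42, None, None, None, None, 40]
Rule: A leaf has 0 children.
Per-node child counts:
  node 10: 2 child(ren)
  node 2: 1 child(ren)
  node 1: 0 child(ren)
  node 35: 2 child(ren)
  node 16: 0 child(ren)
  node 42: 1 child(ren)
  node 40: 0 child(ren)
Matching nodes: [1, 16, 40]
Count of leaf nodes: 3


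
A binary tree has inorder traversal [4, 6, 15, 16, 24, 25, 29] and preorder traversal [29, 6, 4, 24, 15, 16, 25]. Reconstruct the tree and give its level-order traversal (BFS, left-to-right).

Inorder:  [4, 6, 15, 16, 24, 25, 29]
Preorder: [29, 6, 4, 24, 15, 16, 25]
Algorithm: preorder visits root first, so consume preorder in order;
for each root, split the current inorder slice at that value into
left-subtree inorder and right-subtree inorder, then recurse.
Recursive splits:
  root=29; inorder splits into left=[4, 6, 15, 16, 24, 25], right=[]
  root=6; inorder splits into left=[4], right=[15, 16, 24, 25]
  root=4; inorder splits into left=[], right=[]
  root=24; inorder splits into left=[15, 16], right=[25]
  root=15; inorder splits into left=[], right=[16]
  root=16; inorder splits into left=[], right=[]
  root=25; inorder splits into left=[], right=[]
Reconstructed level-order: [29, 6, 4, 24, 15, 25, 16]


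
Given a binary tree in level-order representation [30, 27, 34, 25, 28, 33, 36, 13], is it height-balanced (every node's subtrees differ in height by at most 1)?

Tree (level-order array): [30, 27, 34, 25, 28, 33, 36, 13]
Definition: a tree is height-balanced if, at every node, |h(left) - h(right)| <= 1 (empty subtree has height -1).
Bottom-up per-node check:
  node 13: h_left=-1, h_right=-1, diff=0 [OK], height=0
  node 25: h_left=0, h_right=-1, diff=1 [OK], height=1
  node 28: h_left=-1, h_right=-1, diff=0 [OK], height=0
  node 27: h_left=1, h_right=0, diff=1 [OK], height=2
  node 33: h_left=-1, h_right=-1, diff=0 [OK], height=0
  node 36: h_left=-1, h_right=-1, diff=0 [OK], height=0
  node 34: h_left=0, h_right=0, diff=0 [OK], height=1
  node 30: h_left=2, h_right=1, diff=1 [OK], height=3
All nodes satisfy the balance condition.
Result: Balanced


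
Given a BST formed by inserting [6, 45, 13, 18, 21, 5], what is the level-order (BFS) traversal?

Tree insertion order: [6, 45, 13, 18, 21, 5]
Tree (level-order array): [6, 5, 45, None, None, 13, None, None, 18, None, 21]
BFS from the root, enqueuing left then right child of each popped node:
  queue [6] -> pop 6, enqueue [5, 45], visited so far: [6]
  queue [5, 45] -> pop 5, enqueue [none], visited so far: [6, 5]
  queue [45] -> pop 45, enqueue [13], visited so far: [6, 5, 45]
  queue [13] -> pop 13, enqueue [18], visited so far: [6, 5, 45, 13]
  queue [18] -> pop 18, enqueue [21], visited so far: [6, 5, 45, 13, 18]
  queue [21] -> pop 21, enqueue [none], visited so far: [6, 5, 45, 13, 18, 21]
Result: [6, 5, 45, 13, 18, 21]


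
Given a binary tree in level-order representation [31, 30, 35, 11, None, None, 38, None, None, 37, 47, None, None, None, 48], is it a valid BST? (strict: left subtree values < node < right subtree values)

Level-order array: [31, 30, 35, 11, None, None, 38, None, None, 37, 47, None, None, None, 48]
Validate using subtree bounds (lo, hi): at each node, require lo < value < hi,
then recurse left with hi=value and right with lo=value.
Preorder trace (stopping at first violation):
  at node 31 with bounds (-inf, +inf): OK
  at node 30 with bounds (-inf, 31): OK
  at node 11 with bounds (-inf, 30): OK
  at node 35 with bounds (31, +inf): OK
  at node 38 with bounds (35, +inf): OK
  at node 37 with bounds (35, 38): OK
  at node 47 with bounds (38, +inf): OK
  at node 48 with bounds (47, +inf): OK
No violation found at any node.
Result: Valid BST


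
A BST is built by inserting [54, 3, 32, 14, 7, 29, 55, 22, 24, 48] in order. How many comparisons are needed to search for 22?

Search path for 22: 54 -> 3 -> 32 -> 14 -> 29 -> 22
Found: True
Comparisons: 6


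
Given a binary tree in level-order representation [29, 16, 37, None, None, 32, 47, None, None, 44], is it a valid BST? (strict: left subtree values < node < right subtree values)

Level-order array: [29, 16, 37, None, None, 32, 47, None, None, 44]
Validate using subtree bounds (lo, hi): at each node, require lo < value < hi,
then recurse left with hi=value and right with lo=value.
Preorder trace (stopping at first violation):
  at node 29 with bounds (-inf, +inf): OK
  at node 16 with bounds (-inf, 29): OK
  at node 37 with bounds (29, +inf): OK
  at node 32 with bounds (29, 37): OK
  at node 47 with bounds (37, +inf): OK
  at node 44 with bounds (37, 47): OK
No violation found at any node.
Result: Valid BST


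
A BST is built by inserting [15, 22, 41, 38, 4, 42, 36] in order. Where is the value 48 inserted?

Starting tree (level order): [15, 4, 22, None, None, None, 41, 38, 42, 36]
Insertion path: 15 -> 22 -> 41 -> 42
Result: insert 48 as right child of 42
Final tree (level order): [15, 4, 22, None, None, None, 41, 38, 42, 36, None, None, 48]


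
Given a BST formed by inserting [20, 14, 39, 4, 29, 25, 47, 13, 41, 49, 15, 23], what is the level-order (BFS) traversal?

Tree insertion order: [20, 14, 39, 4, 29, 25, 47, 13, 41, 49, 15, 23]
Tree (level-order array): [20, 14, 39, 4, 15, 29, 47, None, 13, None, None, 25, None, 41, 49, None, None, 23]
BFS from the root, enqueuing left then right child of each popped node:
  queue [20] -> pop 20, enqueue [14, 39], visited so far: [20]
  queue [14, 39] -> pop 14, enqueue [4, 15], visited so far: [20, 14]
  queue [39, 4, 15] -> pop 39, enqueue [29, 47], visited so far: [20, 14, 39]
  queue [4, 15, 29, 47] -> pop 4, enqueue [13], visited so far: [20, 14, 39, 4]
  queue [15, 29, 47, 13] -> pop 15, enqueue [none], visited so far: [20, 14, 39, 4, 15]
  queue [29, 47, 13] -> pop 29, enqueue [25], visited so far: [20, 14, 39, 4, 15, 29]
  queue [47, 13, 25] -> pop 47, enqueue [41, 49], visited so far: [20, 14, 39, 4, 15, 29, 47]
  queue [13, 25, 41, 49] -> pop 13, enqueue [none], visited so far: [20, 14, 39, 4, 15, 29, 47, 13]
  queue [25, 41, 49] -> pop 25, enqueue [23], visited so far: [20, 14, 39, 4, 15, 29, 47, 13, 25]
  queue [41, 49, 23] -> pop 41, enqueue [none], visited so far: [20, 14, 39, 4, 15, 29, 47, 13, 25, 41]
  queue [49, 23] -> pop 49, enqueue [none], visited so far: [20, 14, 39, 4, 15, 29, 47, 13, 25, 41, 49]
  queue [23] -> pop 23, enqueue [none], visited so far: [20, 14, 39, 4, 15, 29, 47, 13, 25, 41, 49, 23]
Result: [20, 14, 39, 4, 15, 29, 47, 13, 25, 41, 49, 23]


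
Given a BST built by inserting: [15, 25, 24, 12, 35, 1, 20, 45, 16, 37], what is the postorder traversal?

Tree insertion order: [15, 25, 24, 12, 35, 1, 20, 45, 16, 37]
Tree (level-order array): [15, 12, 25, 1, None, 24, 35, None, None, 20, None, None, 45, 16, None, 37]
Postorder traversal: [1, 12, 16, 20, 24, 37, 45, 35, 25, 15]


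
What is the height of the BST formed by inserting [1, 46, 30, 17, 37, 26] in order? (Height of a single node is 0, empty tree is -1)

Insertion order: [1, 46, 30, 17, 37, 26]
Tree (level-order array): [1, None, 46, 30, None, 17, 37, None, 26]
Compute height bottom-up (empty subtree = -1):
  height(26) = 1 + max(-1, -1) = 0
  height(17) = 1 + max(-1, 0) = 1
  height(37) = 1 + max(-1, -1) = 0
  height(30) = 1 + max(1, 0) = 2
  height(46) = 1 + max(2, -1) = 3
  height(1) = 1 + max(-1, 3) = 4
Height = 4


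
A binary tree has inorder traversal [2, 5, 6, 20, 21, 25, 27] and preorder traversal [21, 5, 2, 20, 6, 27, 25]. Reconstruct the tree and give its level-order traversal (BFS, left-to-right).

Inorder:  [2, 5, 6, 20, 21, 25, 27]
Preorder: [21, 5, 2, 20, 6, 27, 25]
Algorithm: preorder visits root first, so consume preorder in order;
for each root, split the current inorder slice at that value into
left-subtree inorder and right-subtree inorder, then recurse.
Recursive splits:
  root=21; inorder splits into left=[2, 5, 6, 20], right=[25, 27]
  root=5; inorder splits into left=[2], right=[6, 20]
  root=2; inorder splits into left=[], right=[]
  root=20; inorder splits into left=[6], right=[]
  root=6; inorder splits into left=[], right=[]
  root=27; inorder splits into left=[25], right=[]
  root=25; inorder splits into left=[], right=[]
Reconstructed level-order: [21, 5, 27, 2, 20, 25, 6]


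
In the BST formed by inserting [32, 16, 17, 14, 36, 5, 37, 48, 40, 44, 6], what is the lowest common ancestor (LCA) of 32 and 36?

Tree insertion order: [32, 16, 17, 14, 36, 5, 37, 48, 40, 44, 6]
Tree (level-order array): [32, 16, 36, 14, 17, None, 37, 5, None, None, None, None, 48, None, 6, 40, None, None, None, None, 44]
In a BST, the LCA of p=32, q=36 is the first node v on the
root-to-leaf path with p <= v <= q (go left if both < v, right if both > v).
Walk from root:
  at 32: 32 <= 32 <= 36, this is the LCA
LCA = 32


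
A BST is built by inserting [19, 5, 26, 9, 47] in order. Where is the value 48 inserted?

Starting tree (level order): [19, 5, 26, None, 9, None, 47]
Insertion path: 19 -> 26 -> 47
Result: insert 48 as right child of 47
Final tree (level order): [19, 5, 26, None, 9, None, 47, None, None, None, 48]


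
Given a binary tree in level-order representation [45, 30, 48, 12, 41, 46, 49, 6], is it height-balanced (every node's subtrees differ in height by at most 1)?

Tree (level-order array): [45, 30, 48, 12, 41, 46, 49, 6]
Definition: a tree is height-balanced if, at every node, |h(left) - h(right)| <= 1 (empty subtree has height -1).
Bottom-up per-node check:
  node 6: h_left=-1, h_right=-1, diff=0 [OK], height=0
  node 12: h_left=0, h_right=-1, diff=1 [OK], height=1
  node 41: h_left=-1, h_right=-1, diff=0 [OK], height=0
  node 30: h_left=1, h_right=0, diff=1 [OK], height=2
  node 46: h_left=-1, h_right=-1, diff=0 [OK], height=0
  node 49: h_left=-1, h_right=-1, diff=0 [OK], height=0
  node 48: h_left=0, h_right=0, diff=0 [OK], height=1
  node 45: h_left=2, h_right=1, diff=1 [OK], height=3
All nodes satisfy the balance condition.
Result: Balanced


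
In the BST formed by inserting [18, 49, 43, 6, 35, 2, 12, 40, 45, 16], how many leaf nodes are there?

Tree built from: [18, 49, 43, 6, 35, 2, 12, 40, 45, 16]
Tree (level-order array): [18, 6, 49, 2, 12, 43, None, None, None, None, 16, 35, 45, None, None, None, 40]
Rule: A leaf has 0 children.
Per-node child counts:
  node 18: 2 child(ren)
  node 6: 2 child(ren)
  node 2: 0 child(ren)
  node 12: 1 child(ren)
  node 16: 0 child(ren)
  node 49: 1 child(ren)
  node 43: 2 child(ren)
  node 35: 1 child(ren)
  node 40: 0 child(ren)
  node 45: 0 child(ren)
Matching nodes: [2, 16, 40, 45]
Count of leaf nodes: 4


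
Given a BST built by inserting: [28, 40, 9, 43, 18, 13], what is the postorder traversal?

Tree insertion order: [28, 40, 9, 43, 18, 13]
Tree (level-order array): [28, 9, 40, None, 18, None, 43, 13]
Postorder traversal: [13, 18, 9, 43, 40, 28]


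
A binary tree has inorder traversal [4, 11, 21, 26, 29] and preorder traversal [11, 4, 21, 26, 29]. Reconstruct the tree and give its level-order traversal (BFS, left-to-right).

Inorder:  [4, 11, 21, 26, 29]
Preorder: [11, 4, 21, 26, 29]
Algorithm: preorder visits root first, so consume preorder in order;
for each root, split the current inorder slice at that value into
left-subtree inorder and right-subtree inorder, then recurse.
Recursive splits:
  root=11; inorder splits into left=[4], right=[21, 26, 29]
  root=4; inorder splits into left=[], right=[]
  root=21; inorder splits into left=[], right=[26, 29]
  root=26; inorder splits into left=[], right=[29]
  root=29; inorder splits into left=[], right=[]
Reconstructed level-order: [11, 4, 21, 26, 29]


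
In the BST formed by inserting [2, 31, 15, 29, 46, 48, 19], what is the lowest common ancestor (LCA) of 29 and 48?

Tree insertion order: [2, 31, 15, 29, 46, 48, 19]
Tree (level-order array): [2, None, 31, 15, 46, None, 29, None, 48, 19]
In a BST, the LCA of p=29, q=48 is the first node v on the
root-to-leaf path with p <= v <= q (go left if both < v, right if both > v).
Walk from root:
  at 2: both 29 and 48 > 2, go right
  at 31: 29 <= 31 <= 48, this is the LCA
LCA = 31


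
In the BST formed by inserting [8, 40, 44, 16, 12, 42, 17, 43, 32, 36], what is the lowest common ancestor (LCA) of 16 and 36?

Tree insertion order: [8, 40, 44, 16, 12, 42, 17, 43, 32, 36]
Tree (level-order array): [8, None, 40, 16, 44, 12, 17, 42, None, None, None, None, 32, None, 43, None, 36]
In a BST, the LCA of p=16, q=36 is the first node v on the
root-to-leaf path with p <= v <= q (go left if both < v, right if both > v).
Walk from root:
  at 8: both 16 and 36 > 8, go right
  at 40: both 16 and 36 < 40, go left
  at 16: 16 <= 16 <= 36, this is the LCA
LCA = 16


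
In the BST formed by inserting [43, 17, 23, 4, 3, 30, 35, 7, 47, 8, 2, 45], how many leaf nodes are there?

Tree built from: [43, 17, 23, 4, 3, 30, 35, 7, 47, 8, 2, 45]
Tree (level-order array): [43, 17, 47, 4, 23, 45, None, 3, 7, None, 30, None, None, 2, None, None, 8, None, 35]
Rule: A leaf has 0 children.
Per-node child counts:
  node 43: 2 child(ren)
  node 17: 2 child(ren)
  node 4: 2 child(ren)
  node 3: 1 child(ren)
  node 2: 0 child(ren)
  node 7: 1 child(ren)
  node 8: 0 child(ren)
  node 23: 1 child(ren)
  node 30: 1 child(ren)
  node 35: 0 child(ren)
  node 47: 1 child(ren)
  node 45: 0 child(ren)
Matching nodes: [2, 8, 35, 45]
Count of leaf nodes: 4


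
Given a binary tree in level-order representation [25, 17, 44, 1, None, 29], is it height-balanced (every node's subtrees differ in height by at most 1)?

Tree (level-order array): [25, 17, 44, 1, None, 29]
Definition: a tree is height-balanced if, at every node, |h(left) - h(right)| <= 1 (empty subtree has height -1).
Bottom-up per-node check:
  node 1: h_left=-1, h_right=-1, diff=0 [OK], height=0
  node 17: h_left=0, h_right=-1, diff=1 [OK], height=1
  node 29: h_left=-1, h_right=-1, diff=0 [OK], height=0
  node 44: h_left=0, h_right=-1, diff=1 [OK], height=1
  node 25: h_left=1, h_right=1, diff=0 [OK], height=2
All nodes satisfy the balance condition.
Result: Balanced


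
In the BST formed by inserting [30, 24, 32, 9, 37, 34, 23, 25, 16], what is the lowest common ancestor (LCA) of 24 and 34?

Tree insertion order: [30, 24, 32, 9, 37, 34, 23, 25, 16]
Tree (level-order array): [30, 24, 32, 9, 25, None, 37, None, 23, None, None, 34, None, 16]
In a BST, the LCA of p=24, q=34 is the first node v on the
root-to-leaf path with p <= v <= q (go left if both < v, right if both > v).
Walk from root:
  at 30: 24 <= 30 <= 34, this is the LCA
LCA = 30


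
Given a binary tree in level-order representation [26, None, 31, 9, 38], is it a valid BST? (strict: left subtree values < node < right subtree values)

Level-order array: [26, None, 31, 9, 38]
Validate using subtree bounds (lo, hi): at each node, require lo < value < hi,
then recurse left with hi=value and right with lo=value.
Preorder trace (stopping at first violation):
  at node 26 with bounds (-inf, +inf): OK
  at node 31 with bounds (26, +inf): OK
  at node 9 with bounds (26, 31): VIOLATION
Node 9 violates its bound: not (26 < 9 < 31).
Result: Not a valid BST


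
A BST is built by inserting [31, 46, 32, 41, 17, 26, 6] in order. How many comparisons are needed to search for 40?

Search path for 40: 31 -> 46 -> 32 -> 41
Found: False
Comparisons: 4


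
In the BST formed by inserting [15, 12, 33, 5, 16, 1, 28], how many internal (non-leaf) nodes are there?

Tree built from: [15, 12, 33, 5, 16, 1, 28]
Tree (level-order array): [15, 12, 33, 5, None, 16, None, 1, None, None, 28]
Rule: An internal node has at least one child.
Per-node child counts:
  node 15: 2 child(ren)
  node 12: 1 child(ren)
  node 5: 1 child(ren)
  node 1: 0 child(ren)
  node 33: 1 child(ren)
  node 16: 1 child(ren)
  node 28: 0 child(ren)
Matching nodes: [15, 12, 5, 33, 16]
Count of internal (non-leaf) nodes: 5


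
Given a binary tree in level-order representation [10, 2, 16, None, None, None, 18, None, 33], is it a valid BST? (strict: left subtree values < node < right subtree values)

Level-order array: [10, 2, 16, None, None, None, 18, None, 33]
Validate using subtree bounds (lo, hi): at each node, require lo < value < hi,
then recurse left with hi=value and right with lo=value.
Preorder trace (stopping at first violation):
  at node 10 with bounds (-inf, +inf): OK
  at node 2 with bounds (-inf, 10): OK
  at node 16 with bounds (10, +inf): OK
  at node 18 with bounds (16, +inf): OK
  at node 33 with bounds (18, +inf): OK
No violation found at any node.
Result: Valid BST


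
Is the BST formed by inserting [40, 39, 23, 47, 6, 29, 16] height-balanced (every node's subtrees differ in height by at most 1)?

Tree (level-order array): [40, 39, 47, 23, None, None, None, 6, 29, None, 16]
Definition: a tree is height-balanced if, at every node, |h(left) - h(right)| <= 1 (empty subtree has height -1).
Bottom-up per-node check:
  node 16: h_left=-1, h_right=-1, diff=0 [OK], height=0
  node 6: h_left=-1, h_right=0, diff=1 [OK], height=1
  node 29: h_left=-1, h_right=-1, diff=0 [OK], height=0
  node 23: h_left=1, h_right=0, diff=1 [OK], height=2
  node 39: h_left=2, h_right=-1, diff=3 [FAIL (|2--1|=3 > 1)], height=3
  node 47: h_left=-1, h_right=-1, diff=0 [OK], height=0
  node 40: h_left=3, h_right=0, diff=3 [FAIL (|3-0|=3 > 1)], height=4
Node 39 violates the condition: |2 - -1| = 3 > 1.
Result: Not balanced


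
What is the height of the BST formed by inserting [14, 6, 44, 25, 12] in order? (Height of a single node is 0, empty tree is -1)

Insertion order: [14, 6, 44, 25, 12]
Tree (level-order array): [14, 6, 44, None, 12, 25]
Compute height bottom-up (empty subtree = -1):
  height(12) = 1 + max(-1, -1) = 0
  height(6) = 1 + max(-1, 0) = 1
  height(25) = 1 + max(-1, -1) = 0
  height(44) = 1 + max(0, -1) = 1
  height(14) = 1 + max(1, 1) = 2
Height = 2


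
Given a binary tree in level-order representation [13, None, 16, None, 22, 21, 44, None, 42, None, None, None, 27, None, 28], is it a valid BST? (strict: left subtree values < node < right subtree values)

Level-order array: [13, None, 16, None, 22, 21, 44, None, 42, None, None, None, 27, None, 28]
Validate using subtree bounds (lo, hi): at each node, require lo < value < hi,
then recurse left with hi=value and right with lo=value.
Preorder trace (stopping at first violation):
  at node 13 with bounds (-inf, +inf): OK
  at node 16 with bounds (13, +inf): OK
  at node 22 with bounds (16, +inf): OK
  at node 21 with bounds (16, 22): OK
  at node 42 with bounds (21, 22): VIOLATION
Node 42 violates its bound: not (21 < 42 < 22).
Result: Not a valid BST


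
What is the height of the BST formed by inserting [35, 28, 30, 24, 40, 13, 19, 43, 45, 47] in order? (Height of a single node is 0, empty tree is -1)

Insertion order: [35, 28, 30, 24, 40, 13, 19, 43, 45, 47]
Tree (level-order array): [35, 28, 40, 24, 30, None, 43, 13, None, None, None, None, 45, None, 19, None, 47]
Compute height bottom-up (empty subtree = -1):
  height(19) = 1 + max(-1, -1) = 0
  height(13) = 1 + max(-1, 0) = 1
  height(24) = 1 + max(1, -1) = 2
  height(30) = 1 + max(-1, -1) = 0
  height(28) = 1 + max(2, 0) = 3
  height(47) = 1 + max(-1, -1) = 0
  height(45) = 1 + max(-1, 0) = 1
  height(43) = 1 + max(-1, 1) = 2
  height(40) = 1 + max(-1, 2) = 3
  height(35) = 1 + max(3, 3) = 4
Height = 4


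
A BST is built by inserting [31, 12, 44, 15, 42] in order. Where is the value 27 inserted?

Starting tree (level order): [31, 12, 44, None, 15, 42]
Insertion path: 31 -> 12 -> 15
Result: insert 27 as right child of 15
Final tree (level order): [31, 12, 44, None, 15, 42, None, None, 27]


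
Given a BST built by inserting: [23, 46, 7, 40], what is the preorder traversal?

Tree insertion order: [23, 46, 7, 40]
Tree (level-order array): [23, 7, 46, None, None, 40]
Preorder traversal: [23, 7, 46, 40]


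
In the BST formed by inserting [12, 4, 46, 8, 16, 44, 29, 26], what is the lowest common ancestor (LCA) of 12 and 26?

Tree insertion order: [12, 4, 46, 8, 16, 44, 29, 26]
Tree (level-order array): [12, 4, 46, None, 8, 16, None, None, None, None, 44, 29, None, 26]
In a BST, the LCA of p=12, q=26 is the first node v on the
root-to-leaf path with p <= v <= q (go left if both < v, right if both > v).
Walk from root:
  at 12: 12 <= 12 <= 26, this is the LCA
LCA = 12


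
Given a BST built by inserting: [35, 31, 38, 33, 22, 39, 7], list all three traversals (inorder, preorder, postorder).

Tree insertion order: [35, 31, 38, 33, 22, 39, 7]
Tree (level-order array): [35, 31, 38, 22, 33, None, 39, 7]
Inorder (L, root, R): [7, 22, 31, 33, 35, 38, 39]
Preorder (root, L, R): [35, 31, 22, 7, 33, 38, 39]
Postorder (L, R, root): [7, 22, 33, 31, 39, 38, 35]


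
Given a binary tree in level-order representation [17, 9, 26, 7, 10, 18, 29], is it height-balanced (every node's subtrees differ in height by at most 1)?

Tree (level-order array): [17, 9, 26, 7, 10, 18, 29]
Definition: a tree is height-balanced if, at every node, |h(left) - h(right)| <= 1 (empty subtree has height -1).
Bottom-up per-node check:
  node 7: h_left=-1, h_right=-1, diff=0 [OK], height=0
  node 10: h_left=-1, h_right=-1, diff=0 [OK], height=0
  node 9: h_left=0, h_right=0, diff=0 [OK], height=1
  node 18: h_left=-1, h_right=-1, diff=0 [OK], height=0
  node 29: h_left=-1, h_right=-1, diff=0 [OK], height=0
  node 26: h_left=0, h_right=0, diff=0 [OK], height=1
  node 17: h_left=1, h_right=1, diff=0 [OK], height=2
All nodes satisfy the balance condition.
Result: Balanced


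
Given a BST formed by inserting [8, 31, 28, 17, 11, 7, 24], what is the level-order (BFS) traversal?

Tree insertion order: [8, 31, 28, 17, 11, 7, 24]
Tree (level-order array): [8, 7, 31, None, None, 28, None, 17, None, 11, 24]
BFS from the root, enqueuing left then right child of each popped node:
  queue [8] -> pop 8, enqueue [7, 31], visited so far: [8]
  queue [7, 31] -> pop 7, enqueue [none], visited so far: [8, 7]
  queue [31] -> pop 31, enqueue [28], visited so far: [8, 7, 31]
  queue [28] -> pop 28, enqueue [17], visited so far: [8, 7, 31, 28]
  queue [17] -> pop 17, enqueue [11, 24], visited so far: [8, 7, 31, 28, 17]
  queue [11, 24] -> pop 11, enqueue [none], visited so far: [8, 7, 31, 28, 17, 11]
  queue [24] -> pop 24, enqueue [none], visited so far: [8, 7, 31, 28, 17, 11, 24]
Result: [8, 7, 31, 28, 17, 11, 24]


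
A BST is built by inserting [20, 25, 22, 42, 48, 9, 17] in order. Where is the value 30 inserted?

Starting tree (level order): [20, 9, 25, None, 17, 22, 42, None, None, None, None, None, 48]
Insertion path: 20 -> 25 -> 42
Result: insert 30 as left child of 42
Final tree (level order): [20, 9, 25, None, 17, 22, 42, None, None, None, None, 30, 48]


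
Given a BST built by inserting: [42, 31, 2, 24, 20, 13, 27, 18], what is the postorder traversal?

Tree insertion order: [42, 31, 2, 24, 20, 13, 27, 18]
Tree (level-order array): [42, 31, None, 2, None, None, 24, 20, 27, 13, None, None, None, None, 18]
Postorder traversal: [18, 13, 20, 27, 24, 2, 31, 42]


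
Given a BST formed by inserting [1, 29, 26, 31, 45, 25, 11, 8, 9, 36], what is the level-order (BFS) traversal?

Tree insertion order: [1, 29, 26, 31, 45, 25, 11, 8, 9, 36]
Tree (level-order array): [1, None, 29, 26, 31, 25, None, None, 45, 11, None, 36, None, 8, None, None, None, None, 9]
BFS from the root, enqueuing left then right child of each popped node:
  queue [1] -> pop 1, enqueue [29], visited so far: [1]
  queue [29] -> pop 29, enqueue [26, 31], visited so far: [1, 29]
  queue [26, 31] -> pop 26, enqueue [25], visited so far: [1, 29, 26]
  queue [31, 25] -> pop 31, enqueue [45], visited so far: [1, 29, 26, 31]
  queue [25, 45] -> pop 25, enqueue [11], visited so far: [1, 29, 26, 31, 25]
  queue [45, 11] -> pop 45, enqueue [36], visited so far: [1, 29, 26, 31, 25, 45]
  queue [11, 36] -> pop 11, enqueue [8], visited so far: [1, 29, 26, 31, 25, 45, 11]
  queue [36, 8] -> pop 36, enqueue [none], visited so far: [1, 29, 26, 31, 25, 45, 11, 36]
  queue [8] -> pop 8, enqueue [9], visited so far: [1, 29, 26, 31, 25, 45, 11, 36, 8]
  queue [9] -> pop 9, enqueue [none], visited so far: [1, 29, 26, 31, 25, 45, 11, 36, 8, 9]
Result: [1, 29, 26, 31, 25, 45, 11, 36, 8, 9]


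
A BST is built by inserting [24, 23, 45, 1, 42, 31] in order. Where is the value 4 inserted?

Starting tree (level order): [24, 23, 45, 1, None, 42, None, None, None, 31]
Insertion path: 24 -> 23 -> 1
Result: insert 4 as right child of 1
Final tree (level order): [24, 23, 45, 1, None, 42, None, None, 4, 31]


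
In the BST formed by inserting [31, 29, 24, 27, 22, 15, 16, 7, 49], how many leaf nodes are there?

Tree built from: [31, 29, 24, 27, 22, 15, 16, 7, 49]
Tree (level-order array): [31, 29, 49, 24, None, None, None, 22, 27, 15, None, None, None, 7, 16]
Rule: A leaf has 0 children.
Per-node child counts:
  node 31: 2 child(ren)
  node 29: 1 child(ren)
  node 24: 2 child(ren)
  node 22: 1 child(ren)
  node 15: 2 child(ren)
  node 7: 0 child(ren)
  node 16: 0 child(ren)
  node 27: 0 child(ren)
  node 49: 0 child(ren)
Matching nodes: [7, 16, 27, 49]
Count of leaf nodes: 4


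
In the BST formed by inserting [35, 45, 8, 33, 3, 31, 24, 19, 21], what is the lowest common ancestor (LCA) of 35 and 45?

Tree insertion order: [35, 45, 8, 33, 3, 31, 24, 19, 21]
Tree (level-order array): [35, 8, 45, 3, 33, None, None, None, None, 31, None, 24, None, 19, None, None, 21]
In a BST, the LCA of p=35, q=45 is the first node v on the
root-to-leaf path with p <= v <= q (go left if both < v, right if both > v).
Walk from root:
  at 35: 35 <= 35 <= 45, this is the LCA
LCA = 35


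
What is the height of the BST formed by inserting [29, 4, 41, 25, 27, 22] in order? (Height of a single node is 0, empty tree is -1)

Insertion order: [29, 4, 41, 25, 27, 22]
Tree (level-order array): [29, 4, 41, None, 25, None, None, 22, 27]
Compute height bottom-up (empty subtree = -1):
  height(22) = 1 + max(-1, -1) = 0
  height(27) = 1 + max(-1, -1) = 0
  height(25) = 1 + max(0, 0) = 1
  height(4) = 1 + max(-1, 1) = 2
  height(41) = 1 + max(-1, -1) = 0
  height(29) = 1 + max(2, 0) = 3
Height = 3


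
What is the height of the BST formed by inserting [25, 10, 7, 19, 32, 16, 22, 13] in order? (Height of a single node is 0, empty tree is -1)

Insertion order: [25, 10, 7, 19, 32, 16, 22, 13]
Tree (level-order array): [25, 10, 32, 7, 19, None, None, None, None, 16, 22, 13]
Compute height bottom-up (empty subtree = -1):
  height(7) = 1 + max(-1, -1) = 0
  height(13) = 1 + max(-1, -1) = 0
  height(16) = 1 + max(0, -1) = 1
  height(22) = 1 + max(-1, -1) = 0
  height(19) = 1 + max(1, 0) = 2
  height(10) = 1 + max(0, 2) = 3
  height(32) = 1 + max(-1, -1) = 0
  height(25) = 1 + max(3, 0) = 4
Height = 4


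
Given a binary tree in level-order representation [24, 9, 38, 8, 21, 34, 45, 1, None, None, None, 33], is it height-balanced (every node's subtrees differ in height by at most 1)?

Tree (level-order array): [24, 9, 38, 8, 21, 34, 45, 1, None, None, None, 33]
Definition: a tree is height-balanced if, at every node, |h(left) - h(right)| <= 1 (empty subtree has height -1).
Bottom-up per-node check:
  node 1: h_left=-1, h_right=-1, diff=0 [OK], height=0
  node 8: h_left=0, h_right=-1, diff=1 [OK], height=1
  node 21: h_left=-1, h_right=-1, diff=0 [OK], height=0
  node 9: h_left=1, h_right=0, diff=1 [OK], height=2
  node 33: h_left=-1, h_right=-1, diff=0 [OK], height=0
  node 34: h_left=0, h_right=-1, diff=1 [OK], height=1
  node 45: h_left=-1, h_right=-1, diff=0 [OK], height=0
  node 38: h_left=1, h_right=0, diff=1 [OK], height=2
  node 24: h_left=2, h_right=2, diff=0 [OK], height=3
All nodes satisfy the balance condition.
Result: Balanced


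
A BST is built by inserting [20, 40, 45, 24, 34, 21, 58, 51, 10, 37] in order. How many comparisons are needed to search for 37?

Search path for 37: 20 -> 40 -> 24 -> 34 -> 37
Found: True
Comparisons: 5


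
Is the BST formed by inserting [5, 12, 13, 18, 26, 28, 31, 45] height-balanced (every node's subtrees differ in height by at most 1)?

Tree (level-order array): [5, None, 12, None, 13, None, 18, None, 26, None, 28, None, 31, None, 45]
Definition: a tree is height-balanced if, at every node, |h(left) - h(right)| <= 1 (empty subtree has height -1).
Bottom-up per-node check:
  node 45: h_left=-1, h_right=-1, diff=0 [OK], height=0
  node 31: h_left=-1, h_right=0, diff=1 [OK], height=1
  node 28: h_left=-1, h_right=1, diff=2 [FAIL (|-1-1|=2 > 1)], height=2
  node 26: h_left=-1, h_right=2, diff=3 [FAIL (|-1-2|=3 > 1)], height=3
  node 18: h_left=-1, h_right=3, diff=4 [FAIL (|-1-3|=4 > 1)], height=4
  node 13: h_left=-1, h_right=4, diff=5 [FAIL (|-1-4|=5 > 1)], height=5
  node 12: h_left=-1, h_right=5, diff=6 [FAIL (|-1-5|=6 > 1)], height=6
  node 5: h_left=-1, h_right=6, diff=7 [FAIL (|-1-6|=7 > 1)], height=7
Node 28 violates the condition: |-1 - 1| = 2 > 1.
Result: Not balanced
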